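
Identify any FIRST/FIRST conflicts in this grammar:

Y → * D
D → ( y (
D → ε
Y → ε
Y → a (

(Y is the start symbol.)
Productions for Y:
  Y → * D: FIRST = { '*' }
  Y → ε: FIRST = { ε }
  Y → a (: FIRST = { 'a' }
Productions for D:
  D → ( y (: FIRST = { '(' }
  D → ε: FIRST = { ε }

All alternatives of each non-terminal have pairwise disjoint FIRST sets.

Answer: No FIRST/FIRST conflicts.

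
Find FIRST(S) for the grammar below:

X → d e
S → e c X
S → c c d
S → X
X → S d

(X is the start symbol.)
{ 'c', 'd', 'e' }

FIRST sets of the other non-terminals involved (by the same procedure, iterated to a fixed point):
  FIRST(X) = { 'c', 'd', 'e' }

From S → e c X:
  - e is a terminal: add 'e' and stop
From S → c c d:
  - c is a terminal: add 'c' and stop
From S → X:
  - X is a non-terminal: add FIRST(X) \ {ε} = { 'c', 'd', 'e' }
    X is not nullable, so stop

Collecting: FIRST(S) = { 'c', 'd', 'e' }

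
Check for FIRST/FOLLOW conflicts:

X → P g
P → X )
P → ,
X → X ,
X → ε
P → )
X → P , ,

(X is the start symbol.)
Yes. X → P g with FOLLOW(X) on { ')', ',' }; X → X ',' with FOLLOW(X) on { ')', ',' }; X → P ',' ',' with FOLLOW(X) on { ')', ',' }

A FIRST/FOLLOW conflict occurs when a non-terminal N has a nullable alternative N → β (β ⇒* ε) and another alternative N → α with FIRST(α) ∩ FOLLOW(N) ≠ ∅: on such a lookahead the parser cannot decide between expanding α and letting N vanish via β.

Nullable non-terminals: X.
FIRST sets used below: FIRST(P) = { ')', ',' }, FIRST(X) = { ')', ',', ε }

X: nullable alternative(s) X → ε; FOLLOW(X) = { $, ')', ',' }
  X → P g: FIRST \ {ε} = { ')', ',' } — overlaps FOLLOW(X) on { ')', ',' }: CONFLICT
  X → X ,: FIRST \ {ε} = { ')', ',' } — overlaps FOLLOW(X) on { ')', ',' }: CONFLICT
  X → ε: FIRST \ {ε} = { } — this is the only nullable alternative, skip
  X → P , ,: FIRST \ {ε} = { ')', ',' } — overlaps FOLLOW(X) on { ')', ',' }: CONFLICT

P has no nullable alternative, so no FIRST/FOLLOW check is needed there.

So the grammar has 3 FIRST/FOLLOW conflicts (marked CONFLICT above).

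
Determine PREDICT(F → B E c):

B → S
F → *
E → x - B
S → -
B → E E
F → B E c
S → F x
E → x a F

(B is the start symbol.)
{ '*', '-', 'x' }

PREDICT(F → B E c) = (FIRST(RHS) \ {ε}) ∪ (FOLLOW(F) if ε ∈ FIRST(RHS), i.e. RHS ⇒* ε)
FIRST(B) = { '*', '-', 'x' }
FIRST(B E c) = { '*', '-', 'x' }
ε ∉ FIRST(B E c), so FOLLOW(F) is not added.
PREDICT(F → B E c) = { '*', '-', 'x' }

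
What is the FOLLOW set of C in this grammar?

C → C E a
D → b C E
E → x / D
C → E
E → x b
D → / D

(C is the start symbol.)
{ $, 'x' }

To compute FOLLOW(C), find every occurrence of C on a right-hand side N → α C β: add FIRST(β) \ {ε}, and if β is empty or nullable also add FOLLOW(N). Iterate to a fixed point.

C is the start symbol, so $ ∈ FOLLOW(C).
In C → C E a: C is followed by E a, add FIRST(E a) \ {ε} = { 'x' }
In D → b C E: C is followed by E, add FIRST(E) \ {ε} = { 'x' }

Taking the union: FOLLOW(C) = { $, 'x' }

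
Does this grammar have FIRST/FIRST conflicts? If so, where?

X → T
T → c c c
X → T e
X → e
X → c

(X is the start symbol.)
Yes. X → T / X → T e on { 'c' }; X → T / X → c on { 'c' }; X → T e / X → c on { 'c' }

FIRST sets of the non-terminals at (or reachable through a nullable prefix from) the front of some alternative:
  FIRST(T) = { 'c' }

Productions for X:
  X → T: FIRST = { 'c' }
  X → T e: FIRST = { 'c' }
  X → e: FIRST = { 'e' }
  X → c: FIRST = { 'c' }
T has only one production, so no FIRST/FIRST conflict is possible there.

Conflict for X: X → T and X → T e
  Overlap: { 'c' }
Conflict for X: X → T and X → c
  Overlap: { 'c' }
Conflict for X: X → T e and X → c
  Overlap: { 'c' }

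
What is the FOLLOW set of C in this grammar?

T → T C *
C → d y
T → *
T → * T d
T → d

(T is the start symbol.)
To compute FOLLOW(C), find every occurrence of C on a right-hand side N → α C β: add FIRST(β) \ {ε}, and if β is empty or nullable also add FOLLOW(N). Iterate to a fixed point.

In T → T C *: C is followed by '*', add FIRST('*') \ {ε} = { '*' }

Taking the union: FOLLOW(C) = { '*' }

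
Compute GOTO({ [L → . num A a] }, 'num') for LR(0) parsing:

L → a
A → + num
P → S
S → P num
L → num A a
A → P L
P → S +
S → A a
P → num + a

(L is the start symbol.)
{ [A → . + num], [A → . P L], [L → num . A a], [P → . S +], [P → . S], [P → . num + a], [S → . A a], [S → . P num] }

GOTO(I, 'num') = CLOSURE({ [A → αX.β] : [A → α.Xβ] ∈ I, X = 'num' })

Items with dot before 'num', with the dot advanced:
  [L → . num A a] → [L → num . A a]
Closure of the advanced items:
  [L → num . A a] has the dot before A: add [A → . + num], [A → . P L]
  [A → . P L] has the dot before P: add [P → . S], [P → . S +], [P → . num + a]
  [P → . S] has the dot before S: add [S → . P num], [S → . A a]

GOTO = { [A → . + num], [A → . P L], [L → num . A a], [P → . S +], [P → . S], [P → . num + a], [S → . A a], [S → . P num] }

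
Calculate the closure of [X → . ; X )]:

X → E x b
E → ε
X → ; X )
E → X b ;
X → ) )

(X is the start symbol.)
{ [X → . ; X )] }

To compute CLOSURE, for each item [A → α.Bβ] where B is a non-terminal, add [B → .γ] for all productions B → γ; repeat for the newly added items until nothing changes.

Start with: [X → . ; X )]
The dot precedes the terminal ';', so nothing is added.

CLOSURE = { [X → . ; X )] }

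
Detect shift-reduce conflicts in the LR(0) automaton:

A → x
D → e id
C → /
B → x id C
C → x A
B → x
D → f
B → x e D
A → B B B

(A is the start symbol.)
Yes — I3: [A → x .] vs [B → x . e D]; I15: [B → x .] vs [B → x . e D]

Augment with A' → A and build the canonical LR(0) collection (I0 = CLOSURE({[A' → . A]}), then GOTO on every symbol after a dot until no new states appear). It has 17 states:
  I0: { [A → . B B B], [A → . x], [A' → . A], [B → . x e D], [B → . x id C], [B → . x] }  — shift
  I1: { [A' → A .] }  — accept
  I2: { [A → B . B B], [B → . x e D], [B → . x id C], [B → . x] }  — shift
  I3: { [A → x .], [B → x . e D], [B → x . id C], [B → x .] }  — shift, 2 reduces
  I4: { [B → x e . D], [D → . e id], [D → . f] }  — shift
  I5: { [B → x id . C], [C → . /], [C → . x A] }  — shift
  I6: { [C → / .] }  — reduce
  I7: { [B → x id C .] }  — reduce
  I8: { [A → . B B B], [A → . x], [B → . x e D], [B → . x id C], [B → . x], [C → x . A] }  — shift
  I9: { [C → x A .] }  — reduce
  I10: { [B → x e D .] }  — reduce
  I11: { [D → e . id] }  — shift
  I12: { [D → f .] }  — reduce
  I13: { [D → e id .] }  — reduce
  I14: { [A → B B . B], [B → . x e D], [B → . x id C], [B → . x] }  — shift
  I15: { [B → x . e D], [B → x . id C], [B → x .] }  — shift, reduce
  I16: { [A → B B B .] }  — reduce

I3 contains reduce items [A → x .], [B → x .] and shift items [B → x . e D], [B → x . id C] — shift-reduce conflict.
I15 contains reduce item [B → x .] and shift items [B → x . e D], [B → x . id C] — shift-reduce conflict.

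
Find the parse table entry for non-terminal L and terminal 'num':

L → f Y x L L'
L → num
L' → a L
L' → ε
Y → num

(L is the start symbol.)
To find M[L, 'num'], we find productions for L where 'num' is in the predict set (PREDICT(N → α) = (FIRST(α) \ {ε}) ∪ (FOLLOW(N) if α ⇒* ε)).

L → f Y x L L': PREDICT = { 'f' }
L → num: PREDICT = { 'num' }
  'num' is in predict set, so this production goes in M[L, 'num']

M[L, 'num'] = L → num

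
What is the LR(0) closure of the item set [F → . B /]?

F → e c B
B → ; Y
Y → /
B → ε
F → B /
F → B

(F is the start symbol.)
{ [B → . ; Y], [B → .], [F → . B /] }

Start with: [F → . B /]
  [F → . B /] has the dot before B: add [B → . ; Y], [B → .]
No further items can be added.

CLOSURE = { [B → . ; Y], [B → .], [F → . B /] }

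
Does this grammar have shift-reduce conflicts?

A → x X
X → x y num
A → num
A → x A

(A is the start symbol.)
No shift-reduce conflicts

A shift-reduce conflict occurs when an LR(0) state has both:
  - a complete (reduce) item [A → α .] (dot at the end), and
  - a shift item [B → β . c γ] (dot before a terminal).

Augment with A' → A and build the canonical LR(0) collection (I0 = CLOSURE({[A' → . A]}), then GOTO on every symbol after a dot until no new states appear). It has 9 states:
  I0: { [A → . num], [A → . x A], [A → . x X], [A' → . A] }  — shift
  I1: { [A' → A .] }  — accept
  I2: { [A → num .] }  — reduce
  I3: { [A → . num], [A → . x A], [A → . x X], [A → x . A], [A → x . X], [X → . x y num] }  — shift
  I4: { [A → x A .] }  — reduce
  I5: { [A → x X .] }  — reduce
  I6: { [A → . num], [A → . x A], [A → . x X], [A → x . A], [A → x . X], [X → . x y num], [X → x . y num] }  — shift
  I7: { [X → x y . num] }  — shift
  I8: { [X → x y num .] }  — reduce

No state contains both a complete item and a shift item.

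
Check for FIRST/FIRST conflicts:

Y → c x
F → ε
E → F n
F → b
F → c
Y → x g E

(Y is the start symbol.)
No FIRST/FIRST conflicts.

A FIRST/FIRST conflict occurs when two productions N → α and N → β for the same non-terminal have FIRST(α) ∩ FIRST(β) ≠ ∅ (with ε ∈ FIRST of a nullable right-hand side, so two nullable alternatives also conflict).

Productions for Y:
  Y → c x: FIRST = { 'c' }
  Y → x g E: FIRST = { 'x' }
Productions for F:
  F → ε: FIRST = { ε }
  F → b: FIRST = { 'b' }
  F → c: FIRST = { 'c' }
E has only one production, so no FIRST/FIRST conflict is possible there.

All alternatives of each non-terminal have pairwise disjoint FIRST sets.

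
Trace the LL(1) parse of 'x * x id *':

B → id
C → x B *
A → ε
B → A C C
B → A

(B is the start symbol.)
Stack is shown with the top on the left.

Stack      Input         Action
-------------------------------
B $        x * x id * $  output B → A C C
A C C $    x * x id * $  output A → ε
C C $      x * x id * $  output C → x B *
x B * C $  x * x id * $  match 'x'
B * C $    * x id * $    output B → A
A * C $    * x id * $    output A → ε
* C $      * x id * $    match '*'
C $        x id * $      output C → x B *
x B * $    x id * $      match 'x'
B * $      id * $        output B → id
id * $     id * $        match 'id'
* $        * $           match '*'
$          $             accept

The string is accepted.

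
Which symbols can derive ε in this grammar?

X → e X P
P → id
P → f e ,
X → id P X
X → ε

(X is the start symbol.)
{ 'X' }

A non-terminal is nullable if it can derive ε (the empty string): either it has an ε-production, or it has a production whose right-hand side consists entirely of nullable non-terminals.

ε-productions: X → ε
So X is immediately nullable.
No further non-terminal can be added: every production for the remaining non-terminals contains a terminal or a non-nullable non-terminal.
Nullable = { 'X' }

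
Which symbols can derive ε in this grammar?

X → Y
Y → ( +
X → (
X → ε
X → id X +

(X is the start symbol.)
A non-terminal is nullable if it can derive ε (the empty string): either it has an ε-production, or it has a production whose right-hand side consists entirely of nullable non-terminals.

ε-productions: X → ε
So X is immediately nullable.
No further non-terminal can be added: every production for the remaining non-terminals contains a terminal or a non-nullable non-terminal.
Nullable = { 'X' }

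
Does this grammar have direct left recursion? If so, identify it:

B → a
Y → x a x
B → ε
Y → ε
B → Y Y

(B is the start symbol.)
No direct left recursion

B → a: starts with a
Y → x a x: starts with x
B → ε: starts with ε
Y → ε: starts with ε
B → Y Y: starts with Y

No direct left recursion found.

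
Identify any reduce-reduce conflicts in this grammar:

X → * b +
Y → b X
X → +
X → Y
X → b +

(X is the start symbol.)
Yes — I6: [X → + .] vs [X → b + .]

A reduce-reduce conflict occurs when an LR(0) state has two complete items [A → α .] and [B → β .] — both call for a reduction, and with no lookahead the parser cannot choose between them.

Augment with X' → X and build the canonical LR(0) collection (I0 = CLOSURE({[X' → . X]}), then GOTO on every symbol after a dot until no new states appear). It has 10 states:
  I0: { [X → . * b +], [X → . +], [X → . Y], [X → . b +], [X' → . X], [Y → . b X] }  — shift
  I1: { [X → * . b +] }  — shift
  I2: { [X → + .] }  — reduce
  I3: { [X' → X .] }  — accept
  I4: { [X → Y .] }  — reduce
  I5: { [X → . * b +], [X → . +], [X → . Y], [X → . b +], [X → b . +], [Y → . b X], [Y → b . X] }  — shift
  I6: { [X → + .], [X → b + .] }  — 2 reduces
  I7: { [Y → b X .] }  — reduce
  I8: { [X → * b . +] }  — shift
  I9: { [X → * b + .] }  — reduce

I6 contains complete items [X → + .], [X → b + .] — reduce-reduce conflict.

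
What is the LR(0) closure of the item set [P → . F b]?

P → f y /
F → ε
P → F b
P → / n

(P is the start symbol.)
{ [F → .], [P → . F b] }

Start with: [P → . F b]
  [P → . F b] has the dot before F: add [F → .]
No further items can be added.

CLOSURE = { [F → .], [P → . F b] }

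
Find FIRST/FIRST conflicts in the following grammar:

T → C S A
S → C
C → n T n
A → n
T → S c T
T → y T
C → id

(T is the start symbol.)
A FIRST/FIRST conflict occurs when two productions N → α and N → β for the same non-terminal have FIRST(α) ∩ FIRST(β) ≠ ∅ (with ε ∈ FIRST of a nullable right-hand side, so two nullable alternatives also conflict).

FIRST sets of the non-terminals at (or reachable through a nullable prefix from) the front of some alternative:
  FIRST(C) = { 'id', 'n' }
  FIRST(S) = { 'id', 'n' }

Productions for T:
  T → C S A: FIRST = { 'id', 'n' }
  T → S c T: FIRST = { 'id', 'n' }
  T → y T: FIRST = { 'y' }
Productions for C:
  C → n T n: FIRST = { 'n' }
  C → id: FIRST = { 'id' }
S, A have only one production, so no FIRST/FIRST conflict is possible there.

Conflict for T: T → C S A and T → S c T
  Overlap: { 'id', 'n' }

Answer: Yes. T → C S A / T → S c T on { 'id', 'n' }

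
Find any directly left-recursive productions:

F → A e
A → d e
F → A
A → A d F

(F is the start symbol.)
Yes, A is left-recursive

Direct left recursion occurs when N → N α for some non-terminal N (the right-hand side begins with the left-hand side itself).

F → A e: starts with A
A → d e: starts with d
F → A: starts with A
A → A d F: LEFT RECURSIVE (starts with A)

The grammar has direct left recursion on: A.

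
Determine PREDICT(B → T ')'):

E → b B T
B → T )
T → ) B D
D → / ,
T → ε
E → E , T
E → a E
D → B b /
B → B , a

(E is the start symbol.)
PREDICT(B → T ')') = (FIRST(RHS) \ {ε}) ∪ (FOLLOW(B) if ε ∈ FIRST(RHS), i.e. RHS ⇒* ε)
FIRST(T) = { ')', ε }
FIRST(T ')') = { ')' }
ε ∉ FIRST(T ')'), so FOLLOW(B) is not added.
PREDICT(B → T ')') = { ')' }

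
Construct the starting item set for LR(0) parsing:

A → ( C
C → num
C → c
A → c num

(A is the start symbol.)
First, augment the grammar with A' → A
I₀ = CLOSURE({ [A' → . A] }):
  [A' → . A] has the dot before A: add [A → . ( C], [A → . c num]
No further items can be added.

I₀ = { [A → . ( C], [A → . c num], [A' → . A] }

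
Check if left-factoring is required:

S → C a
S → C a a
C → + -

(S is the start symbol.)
Left-factoring is needed when two productions for the same non-terminal
share a common prefix on the right-hand side.

Productions for S:
  S → C a
  S → C a a

Found common prefix 'C a' in productions for S

Answer: Yes, S has productions with common prefix 'C a'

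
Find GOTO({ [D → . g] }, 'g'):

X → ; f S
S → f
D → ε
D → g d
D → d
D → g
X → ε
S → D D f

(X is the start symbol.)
{ [D → g .] }

GOTO(I, 'g') = CLOSURE({ [A → αX.β] : [A → α.Xβ] ∈ I, X = 'g' })

Items with dot before 'g', with the dot advanced:
  [D → . g] → [D → g .]
Closure adds nothing (no advanced item has the dot before a non-terminal).

GOTO = { [D → g .] }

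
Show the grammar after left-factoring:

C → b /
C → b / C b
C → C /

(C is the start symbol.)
Left-factoring transforms A → αβ₁ | αβ₂ into A → αA' and A' → β₁ | β₂
(α is the longest common prefix among the alternatives). Repeat until
no nonterminal has two alternatives with a common prefix.

Round 1: C has alternatives sharing prefix 'b /'. Introduce C': C → b / C'
  Add: C' → ε
  Add: C' → C b

No remaining common prefixes — done.

Resulting grammar:
C → b / C'
C' → ε
C' → C b
C → C /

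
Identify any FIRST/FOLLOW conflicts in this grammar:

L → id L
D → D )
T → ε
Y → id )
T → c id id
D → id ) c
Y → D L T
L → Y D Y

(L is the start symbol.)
Yes. T → c id id with FOLLOW(T) on { 'c' }

Nullable non-terminals: T.

T: nullable alternative(s) T → ε; FOLLOW(T) = { $, 'c', 'id' }
  T → ε: FIRST \ {ε} = { } — this is the only nullable alternative, skip
  T → c id id: FIRST \ {ε} = { 'c' } — overlaps FOLLOW(T) on { 'c' }: CONFLICT

D, L, Y have no nullable alternative, so no FIRST/FOLLOW check is needed there.

So the grammar has 1 FIRST/FOLLOW conflict (marked CONFLICT above).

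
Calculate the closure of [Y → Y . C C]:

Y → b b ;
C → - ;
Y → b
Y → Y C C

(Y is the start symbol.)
{ [C → . - ;], [Y → Y . C C] }

To compute CLOSURE, for each item [A → α.Bβ] where B is a non-terminal, add [B → .γ] for all productions B → γ; repeat for the newly added items until nothing changes.

Start with: [Y → Y . C C]
  [Y → Y . C C] has the dot before C: add [C → . - ;]
No further items can be added.

CLOSURE = { [C → . - ;], [Y → Y . C C] }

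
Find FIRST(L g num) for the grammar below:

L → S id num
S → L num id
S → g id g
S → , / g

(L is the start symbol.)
{ ',', 'g' }

FIRST sets of the non-terminals involved (from the grammar, by fixed-point iteration):
  FIRST(L) = { ',', 'g' }

To compute FIRST(L g num), process the symbols left to right:
Symbol L is a non-terminal. Add FIRST(L) \ {ε} = { ',', 'g' }
L is not nullable (ε ∉ FIRST(L)), so stop here.
FIRST(L g num) = { ',', 'g' }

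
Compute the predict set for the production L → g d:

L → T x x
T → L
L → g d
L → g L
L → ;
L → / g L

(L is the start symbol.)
PREDICT(L → g d) = (FIRST(RHS) \ {ε}) ∪ (FOLLOW(L) if ε ∈ FIRST(RHS), i.e. RHS ⇒* ε)
FIRST(g d) = { 'g' }
ε ∉ FIRST(g d), so FOLLOW(L) is not added.
PREDICT(L → g d) = { 'g' }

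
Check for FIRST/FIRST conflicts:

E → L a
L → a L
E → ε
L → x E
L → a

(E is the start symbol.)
Yes. L → a L / L → a on { 'a' }

A FIRST/FIRST conflict occurs when two productions N → α and N → β for the same non-terminal have FIRST(α) ∩ FIRST(β) ≠ ∅ (with ε ∈ FIRST of a nullable right-hand side, so two nullable alternatives also conflict).

FIRST sets of the non-terminals at (or reachable through a nullable prefix from) the front of some alternative:
  FIRST(L) = { 'a', 'x' }

Productions for E:
  E → L a: FIRST = { 'a', 'x' }
  E → ε: FIRST = { ε }
Productions for L:
  L → a L: FIRST = { 'a' }
  L → x E: FIRST = { 'x' }
  L → a: FIRST = { 'a' }

Conflict for L: L → a L and L → a
  Overlap: { 'a' }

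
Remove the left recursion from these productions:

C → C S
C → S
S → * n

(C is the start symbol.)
C is directly left-recursive. The standard transformation for
  A → A α₁ | ... | A α_m | β₁ | ... | β_n
is
  A  → β₁ A' | ... | β_n A'
  A' → α₁ A' | ... | α_m A' | ε

C → S becomes C → S C'
C → C S becomes C' → S C'
Add C' → ε

Productions for other non-terminals are unchanged:
  S → * n

Resulting grammar:
C → S C'
C' → S C'
C' → ε
S → * n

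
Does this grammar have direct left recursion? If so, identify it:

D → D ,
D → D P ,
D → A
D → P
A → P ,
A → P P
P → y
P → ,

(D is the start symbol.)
Direct left recursion occurs when N → N α for some non-terminal N (the right-hand side begins with the left-hand side itself).

D → D ,: LEFT RECURSIVE (starts with D)
D → D P ,: LEFT RECURSIVE (starts with D)
D → A: starts with A
D → P: starts with P
A → P ,: starts with P
A → P P: starts with P
P → y: starts with y
P → ,: starts with ','

The grammar has direct left recursion on: D.

Answer: Yes, D is left-recursive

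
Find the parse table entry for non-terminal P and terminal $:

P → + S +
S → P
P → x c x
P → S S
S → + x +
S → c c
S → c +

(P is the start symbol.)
To find M[P, $], we find productions for P where $ is in the predict set (PREDICT(N → α) = (FIRST(α) \ {ε}) ∪ (FOLLOW(N) if α ⇒* ε)).

Relevant sets:
  FIRST(S) = { '+', 'c', 'x' }

P → + S +: PREDICT = { '+' }
P → x c x: PREDICT = { 'x' }
P → S S: PREDICT = { '+', 'c', 'x' }

M[P, $] is empty (no production applies)

Answer: Empty (error entry)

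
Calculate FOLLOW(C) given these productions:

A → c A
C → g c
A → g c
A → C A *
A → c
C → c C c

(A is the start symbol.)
{ 'c', 'g' }

In A → C A *: C is followed by A '*', add FIRST(A '*') \ {ε} = { 'c', 'g' }
In C → c C c: C is followed by c, add FIRST(c) \ {ε} = { 'c' }

Taking the union: FOLLOW(C) = { 'c', 'g' }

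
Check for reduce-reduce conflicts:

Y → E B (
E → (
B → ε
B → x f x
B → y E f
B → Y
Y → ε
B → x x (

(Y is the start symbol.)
A reduce-reduce conflict occurs when an LR(0) state has two complete items [A → α .] and [B → β .] — both call for a reduction, and with no lookahead the parser cannot choose between them.

Augment with Y' → Y and build the canonical LR(0) collection (I0 = CLOSURE({[Y' → . Y]}), then GOTO on every symbol after a dot until no new states appear). It has 15 states:
  I0: { [E → . (], [Y → . E B (], [Y → .], [Y' → . Y] }  — shift, reduce
  I1: { [E → ( .] }  — reduce
  I2: { [B → . Y], [B → . x f x], [B → . x x (], [B → . y E f], [B → .], [E → . (], [Y → . E B (], [Y → .], [Y → E . B (] }  — shift, 2 reduces
  I3: { [Y' → Y .] }  — accept
  I4: { [Y → E B . (] }  — shift
  I5: { [B → Y .] }  — reduce
  I6: { [B → x . f x], [B → x . x (] }  — shift
  I7: { [B → y . E f], [E → . (] }  — shift
  I8: { [B → y E . f] }  — shift
  I9: { [B → y E f .] }  — reduce
  I10: { [B → x f . x] }  — shift
  I11: { [B → x x . (] }  — shift
  I12: { [B → x x ( .] }  — reduce
  I13: { [B → x f x .] }  — reduce
  I14: { [Y → E B ( .] }  — reduce

I2 contains complete items [B → .], [Y → .] — reduce-reduce conflict.

Answer: Yes — I2: [B → .] vs [Y → .]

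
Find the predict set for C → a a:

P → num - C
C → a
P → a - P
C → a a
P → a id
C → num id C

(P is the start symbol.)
{ 'a' }

PREDICT(C → a a) = (FIRST(RHS) \ {ε}) ∪ (FOLLOW(C) if ε ∈ FIRST(RHS), i.e. RHS ⇒* ε)
FIRST(a a) = { 'a' }
ε ∉ FIRST(a a), so FOLLOW(C) is not added.
PREDICT(C → a a) = { 'a' }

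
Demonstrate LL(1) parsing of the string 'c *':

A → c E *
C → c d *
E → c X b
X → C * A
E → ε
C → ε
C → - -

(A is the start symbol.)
LL(1) parsing maintains a stack (initially the start symbol over $) and the input. At each step: if the stack top is a terminal, match it against the current input token; if it is a non-terminal N, replace it with the RHS of M[N, lookahead] (the unique production whose predict set contains the lookahead).

Stack is shown with the top on the left.

Stack    Input  Action
----------------------
A $      c * $  output A → c E *
c E * $  c * $  match 'c'
E * $    * $    output E → ε
* $      * $    match '*'
$        $      accept

The string is accepted.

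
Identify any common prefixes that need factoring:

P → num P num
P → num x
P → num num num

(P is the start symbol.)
Left-factoring is needed when two productions for the same non-terminal
share a common prefix on the right-hand side.

Productions for P:
  P → num P num
  P → num x
  P → num num num

Found common prefix 'num' in productions for P

Answer: Yes, P has productions with common prefix 'num'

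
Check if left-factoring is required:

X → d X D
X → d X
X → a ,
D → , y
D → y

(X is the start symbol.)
Yes, X has productions with common prefix 'd X'

Left-factoring is needed when two productions for the same non-terminal
share a common prefix on the right-hand side.

Productions for X:
  X → d X D
  X → d X
  X → a ,
Productions for D:
  D → , y
  D → y

Found common prefix 'd X' in productions for X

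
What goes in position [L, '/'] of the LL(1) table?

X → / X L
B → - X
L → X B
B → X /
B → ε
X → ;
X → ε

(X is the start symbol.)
To find M[L, '/'], we find productions for L where '/' is in the predict set (PREDICT(N → α) = (FIRST(α) \ {ε}) ∪ (FOLLOW(N) if α ⇒* ε)).

Relevant sets:
  FIRST(X) = { '/', ';', ε }
  FIRST(B) = { '-', '/', ';', ε }
  FOLLOW(L) = { $, '-', '/', ';' }

L → X B: PREDICT = { $, '-', '/', ';' }
  '/' is in predict set, so this production goes in M[L, '/']

M[L, '/'] = L → X B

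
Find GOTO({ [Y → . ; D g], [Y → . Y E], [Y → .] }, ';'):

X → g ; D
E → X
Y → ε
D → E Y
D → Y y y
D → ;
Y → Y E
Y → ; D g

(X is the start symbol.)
{ [D → . ;], [D → . E Y], [D → . Y y y], [E → . X], [X → . g ; D], [Y → . ; D g], [Y → . Y E], [Y → .], [Y → ; . D g] }

GOTO(I, ';') = CLOSURE({ [A → αX.β] : [A → α.Xβ] ∈ I, X = ';' })

Items with dot before ';', with the dot advanced:
  [Y → . ; D g] → [Y → ; . D g]
Closure of the advanced items:
  [Y → ; . D g] has the dot before D: add [D → . E Y], [D → . Y y y], [D → . ;]
  [D → . E Y] has the dot before E: add [E → . X]
  [D → . Y y y] has the dot before Y: add [Y → .], [Y → . Y E], [Y → . ; D g]
  [E → . X] has the dot before X: add [X → . g ; D]

GOTO = { [D → . ;], [D → . E Y], [D → . Y y y], [E → . X], [X → . g ; D], [Y → . ; D g], [Y → . Y E], [Y → .], [Y → ; . D g] }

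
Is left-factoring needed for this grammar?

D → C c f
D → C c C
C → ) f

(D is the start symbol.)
Left-factoring is needed when two productions for the same non-terminal
share a common prefix on the right-hand side.

Productions for D:
  D → C c f
  D → C c C

Found common prefix 'C c' in productions for D

Answer: Yes, D has productions with common prefix 'C c'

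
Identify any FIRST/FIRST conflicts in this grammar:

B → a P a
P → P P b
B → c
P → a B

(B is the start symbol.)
FIRST sets of the non-terminals at (or reachable through a nullable prefix from) the front of some alternative:
  FIRST(P) = { 'a' }

Productions for B:
  B → a P a: FIRST = { 'a' }
  B → c: FIRST = { 'c' }
Productions for P:
  P → P P b: FIRST = { 'a' }
  P → a B: FIRST = { 'a' }

Conflict for P: P → P P b and P → a B
  Overlap: { 'a' }

Answer: Yes. P → P P b / P → a B on { 'a' }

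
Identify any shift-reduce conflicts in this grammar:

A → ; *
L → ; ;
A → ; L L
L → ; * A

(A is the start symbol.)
A shift-reduce conflict occurs when an LR(0) state has both:
  - a complete (reduce) item [A → α .] (dot at the end), and
  - a shift item [B → β . c γ] (dot before a terminal).

Augment with A' → A and build the canonical LR(0) collection (I0 = CLOSURE({[A' → . A]}), then GOTO on every symbol after a dot until no new states appear). It has 10 states:
  I0: { [A → . ; *], [A → . ; L L], [A' → . A] }  — shift
  I1: { [A → ; . *], [A → ; . L L], [L → . ; * A], [L → . ; ;] }  — shift
  I2: { [A' → A .] }  — accept
  I3: { [A → ; * .] }  — reduce
  I4: { [L → ; . * A], [L → ; . ;] }  — shift
  I5: { [A → ; L . L], [L → . ; * A], [L → . ; ;] }  — shift
  I6: { [A → ; L L .] }  — reduce
  I7: { [A → . ; *], [A → . ; L L], [L → ; * . A] }  — shift
  I8: { [L → ; ; .] }  — reduce
  I9: { [L → ; * A .] }  — reduce

No state contains both a complete item and a shift item.

Answer: No shift-reduce conflicts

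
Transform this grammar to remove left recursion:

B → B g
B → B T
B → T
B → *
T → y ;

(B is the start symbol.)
B → T B'
B → * B'
B' → g B'
B' → T B'
B' → ε
T → y ;

B is directly left-recursive. The standard transformation for
  A → A α₁ | ... | A α_m | β₁ | ... | β_n
is
  A  → β₁ A' | ... | β_n A'
  A' → α₁ A' | ... | α_m A' | ε

B → T becomes B → T B'
B → * becomes B → * B'
B → B g becomes B' → g B'
B → B T becomes B' → T B'
Add B' → ε

Productions for other non-terminals are unchanged:
  T → y ;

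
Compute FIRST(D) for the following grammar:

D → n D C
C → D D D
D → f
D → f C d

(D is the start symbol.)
To compute FIRST(D), examine every production with D on the left-hand side, reading each right-hand side left to right until a non-nullable symbol is reached.

From D → n D C:
  - n is a terminal: add 'n' and stop
From D → f:
  - f is a terminal: add 'f' and stop
From D → f C d:
  - f is a terminal: add 'f' and stop

Collecting: FIRST(D) = { 'f', 'n' }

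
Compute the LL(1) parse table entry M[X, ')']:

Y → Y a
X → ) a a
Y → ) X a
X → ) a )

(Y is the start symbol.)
X → ) a a, X → ) a )

To find M[X, ')'], we find productions for X where ')' is in the predict set (PREDICT(N → α) = (FIRST(α) \ {ε}) ∪ (FOLLOW(N) if α ⇒* ε)).

X → ) a a: PREDICT = { ')' }
  ')' is in predict set, so this production goes in M[X, ')']
X → ) a ): PREDICT = { ')' }
  ')' is in predict set, so this production goes in M[X, ')']

M[X, ')'] = X → ) a a, X → ) a )  (a multiply-defined cell — the grammar is not LL(1))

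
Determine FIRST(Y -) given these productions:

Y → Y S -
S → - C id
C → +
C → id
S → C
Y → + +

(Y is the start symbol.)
{ '+' }

FIRST sets of the non-terminals involved (from the grammar, by fixed-point iteration):
  FIRST(Y) = { '+' }

To compute FIRST(Y -), process the symbols left to right:
Symbol Y is a non-terminal. Add FIRST(Y) \ {ε} = { '+' }
Y is not nullable (ε ∉ FIRST(Y)), so stop here.
FIRST(Y -) = { '+' }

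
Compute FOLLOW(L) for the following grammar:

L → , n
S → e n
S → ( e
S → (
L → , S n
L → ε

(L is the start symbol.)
L is the start symbol, so $ ∈ FOLLOW(L).
L does not occur on any right-hand side.

Taking the union: FOLLOW(L) = { $ }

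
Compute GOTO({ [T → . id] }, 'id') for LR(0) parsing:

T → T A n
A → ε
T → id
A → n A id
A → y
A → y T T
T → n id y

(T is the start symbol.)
GOTO(I, 'id') = CLOSURE({ [A → αX.β] : [A → α.Xβ] ∈ I, X = 'id' })

Items with dot before 'id', with the dot advanced:
  [T → . id] → [T → id .]
Closure adds nothing (no advanced item has the dot before a non-terminal).

GOTO = { [T → id .] }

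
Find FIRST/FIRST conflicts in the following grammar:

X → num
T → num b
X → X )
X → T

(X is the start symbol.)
FIRST sets of the non-terminals at (or reachable through a nullable prefix from) the front of some alternative:
  FIRST(X) = { 'num' }
  FIRST(T) = { 'num' }

Productions for X:
  X → num: FIRST = { 'num' }
  X → X ): FIRST = { 'num' }
  X → T: FIRST = { 'num' }
T has only one production, so no FIRST/FIRST conflict is possible there.

Conflict for X: X → num and X → X )
  Overlap: { 'num' }
Conflict for X: X → num and X → T
  Overlap: { 'num' }
Conflict for X: X → X ) and X → T
  Overlap: { 'num' }

Answer: Yes. X → num / X → X ')' on { 'num' }; X → num / X → T on { 'num' }; X → X ')' / X → T on { 'num' }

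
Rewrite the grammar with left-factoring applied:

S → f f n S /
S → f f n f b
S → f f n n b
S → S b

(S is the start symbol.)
Left-factoring transforms A → αβ₁ | αβ₂ into A → αA' and A' → β₁ | β₂
(α is the longest common prefix among the alternatives). Repeat until
no nonterminal has two alternatives with a common prefix.

Round 1: S has alternatives sharing prefix 'f f n'. Introduce S': S → f f n S'
  Add: S' → S /
  Add: S' → f b
  Add: S' → n b

No remaining common prefixes — done.

Resulting grammar:
S → f f n S'
S' → S /
S' → f b
S' → n b
S → S b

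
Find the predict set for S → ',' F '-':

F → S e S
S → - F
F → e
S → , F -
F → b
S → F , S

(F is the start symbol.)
PREDICT(S → ',' F '-') = (FIRST(RHS) \ {ε}) ∪ (FOLLOW(S) if ε ∈ FIRST(RHS), i.e. RHS ⇒* ε)
FIRST(',' F '-') = { ',' }
ε ∉ FIRST(',' F '-'), so FOLLOW(S) is not added.
PREDICT(S → ',' F '-') = { ',' }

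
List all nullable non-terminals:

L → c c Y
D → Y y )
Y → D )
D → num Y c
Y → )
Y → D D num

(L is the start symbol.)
There are no ε-productions, so no non-terminal can derive ε.
No non-terminals are nullable.

Answer: None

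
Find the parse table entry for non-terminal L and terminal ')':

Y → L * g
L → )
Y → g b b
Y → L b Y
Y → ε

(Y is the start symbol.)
L → )

To find M[L, ')'], we find productions for L where ')' is in the predict set (PREDICT(N → α) = (FIRST(α) \ {ε}) ∪ (FOLLOW(N) if α ⇒* ε)).

L → ): PREDICT = { ')' }
  ')' is in predict set, so this production goes in M[L, ')']

M[L, ')'] = L → )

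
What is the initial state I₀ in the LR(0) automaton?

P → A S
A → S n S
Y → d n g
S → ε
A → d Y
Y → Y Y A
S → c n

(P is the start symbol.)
First, augment the grammar with P' → P
I₀ = CLOSURE({ [P' → . P] }):
  [P' → . P] has the dot before P: add [P → . A S]
  [P → . A S] has the dot before A: add [A → . S n S], [A → . d Y]
  [A → . S n S] has the dot before S: add [S → .], [S → . c n]
No further items can be added.

I₀ = { [A → . S n S], [A → . d Y], [P → . A S], [P' → . P], [S → . c n], [S → .] }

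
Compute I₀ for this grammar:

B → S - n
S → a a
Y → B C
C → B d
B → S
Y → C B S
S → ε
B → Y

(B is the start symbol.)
First, augment the grammar with B' → B
I₀ = CLOSURE({ [B' → . B] }):
  [B' → . B] has the dot before B: add [B → . S - n], [B → . S], [B → . Y]
  [B → . S - n] has the dot before S: add [S → . a a], [S → .]
  [B → . Y] has the dot before Y: add [Y → . B C], [Y → . C B S]
  [Y → . C B S] has the dot before C: add [C → . B d]
No further items can be added.

I₀ = { [B → . S - n], [B → . S], [B → . Y], [B' → . B], [C → . B d], [S → . a a], [S → .], [Y → . B C], [Y → . C B S] }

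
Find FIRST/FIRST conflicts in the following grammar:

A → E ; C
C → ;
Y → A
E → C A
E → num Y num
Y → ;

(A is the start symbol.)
FIRST sets of the non-terminals at (or reachable through a nullable prefix from) the front of some alternative:
  FIRST(A) = { ';', 'num' }
  FIRST(C) = { ';' }

Productions for Y:
  Y → A: FIRST = { ';', 'num' }
  Y → ;: FIRST = { ';' }
Productions for E:
  E → C A: FIRST = { ';' }
  E → num Y num: FIRST = { 'num' }
A, C have only one production, so no FIRST/FIRST conflict is possible there.

Conflict for Y: Y → A and Y → ;
  Overlap: { ';' }

Answer: Yes. Y → A / Y → ';' on { ';' }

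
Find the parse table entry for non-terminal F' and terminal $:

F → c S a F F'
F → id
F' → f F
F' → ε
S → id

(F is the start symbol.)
F' → ε

To find M[F', $], we find productions for F' where $ is in the predict set (PREDICT(N → α) = (FIRST(α) \ {ε}) ∪ (FOLLOW(N) if α ⇒* ε)).

Relevant sets:
  FOLLOW(F') = { $, 'f' }

F' → f F: PREDICT = { 'f' }
F' → ε: PREDICT = { $, 'f' }
  $ is in predict set, so this production goes in M[F', $]

M[F', $] = F' → ε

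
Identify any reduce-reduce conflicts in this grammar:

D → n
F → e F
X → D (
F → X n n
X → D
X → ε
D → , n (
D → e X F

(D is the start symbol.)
A reduce-reduce conflict occurs when an LR(0) state has two complete items [A → α .] and [B → β .] — both call for a reduction, and with no lookahead the parser cannot choose between them.

Augment with D' → D and build the canonical LR(0) collection (I0 = CLOSURE({[D' → . D]}), then GOTO on every symbol after a dot until no new states appear). It has 18 states:
  I0: { [D → . , n (], [D → . e X F], [D → . n], [D' → . D] }  — shift
  I1: { [D → , . n (] }  — shift
  I2: { [D' → D .] }  — accept
  I3: { [D → . , n (], [D → . e X F], [D → . n], [D → e . X F], [X → . D (], [X → . D], [X → .] }  — shift, reduce
  I4: { [D → n .] }  — reduce
  I5: { [X → D . (], [X → D .] }  — shift, reduce
  I6: { [D → . , n (], [D → . e X F], [D → . n], [D → e X . F], [F → . X n n], [F → . e F], [X → . D (], [X → . D], [X → .] }  — shift, reduce
  I7: { [D → e X F .] }  — reduce
  I8: { [F → X . n n] }  — shift
  I9: { [D → . , n (], [D → . e X F], [D → . n], [D → e . X F], [F → . X n n], [F → . e F], [F → e . F], [X → . D (], [X → . D], [X → .] }  — shift, reduce
  I10: { [F → e F .] }  — reduce
  I11: { [D → . , n (], [D → . e X F], [D → . n], [D → e X . F], [F → . X n n], [F → . e F], [F → X . n n], [X → . D (], [X → . D], [X → .] }  — shift, reduce
  I12: { [D → n .], [F → X n . n] }  — shift, reduce
  I13: { [F → X n n .] }  — reduce
  I14: { [F → X n . n] }  — shift
  I15: { [X → D ( .] }  — reduce
  I16: { [D → , n . (] }  — shift
  I17: { [D → , n ( .] }  — reduce

No state contains more than one complete item.

Answer: No reduce-reduce conflicts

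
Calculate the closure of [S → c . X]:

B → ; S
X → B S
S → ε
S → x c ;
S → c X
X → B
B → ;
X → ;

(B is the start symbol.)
To compute CLOSURE, for each item [A → α.Bβ] where B is a non-terminal, add [B → .γ] for all productions B → γ; repeat for the newly added items until nothing changes.

Start with: [S → c . X]
  [S → c . X] has the dot before X: add [X → . B S], [X → . B], [X → . ;]
  [X → . B S] has the dot before B: add [B → . ; S], [B → . ;]
No further items can be added.

CLOSURE = { [B → . ; S], [B → . ;], [S → c . X], [X → . ;], [X → . B S], [X → . B] }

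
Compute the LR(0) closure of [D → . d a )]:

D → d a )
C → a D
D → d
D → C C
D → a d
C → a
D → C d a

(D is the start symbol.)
To compute CLOSURE, for each item [A → α.Bβ] where B is a non-terminal, add [B → .γ] for all productions B → γ; repeat for the newly added items until nothing changes.

Start with: [D → . d a )]
The dot precedes the terminal d, so nothing is added.

CLOSURE = { [D → . d a )] }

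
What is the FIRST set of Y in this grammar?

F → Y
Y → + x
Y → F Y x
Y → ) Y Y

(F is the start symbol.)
{ ')', '+' }

To compute FIRST(Y), examine every production with Y on the left-hand side, reading each right-hand side left to right until a non-nullable symbol is reached.

FIRST sets of the other non-terminals involved (by the same procedure, iterated to a fixed point):
  FIRST(F) = { ')', '+' }

From Y → + x:
  - '+' is a terminal: add '+' and stop
From Y → F Y x:
  - F is a non-terminal: add FIRST(F) \ {ε} = { ')', '+' }
    F is not nullable, so stop
From Y → ) Y Y:
  - ')' is a terminal: add ')' and stop

Collecting: FIRST(Y) = { ')', '+' }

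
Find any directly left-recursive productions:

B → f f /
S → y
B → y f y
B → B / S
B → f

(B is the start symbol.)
B → f f /: starts with f
S → y: starts with y
B → y f y: starts with y
B → B / S: LEFT RECURSIVE (starts with B)
B → f: starts with f

The grammar has direct left recursion on: B.

Answer: Yes, B is left-recursive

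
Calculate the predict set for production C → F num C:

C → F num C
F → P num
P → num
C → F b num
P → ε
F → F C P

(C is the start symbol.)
PREDICT(C → F num C) = (FIRST(RHS) \ {ε}) ∪ (FOLLOW(C) if ε ∈ FIRST(RHS), i.e. RHS ⇒* ε)
FIRST(F) = { 'num' }
FIRST(F num C) = { 'num' }
ε ∉ FIRST(F num C), so FOLLOW(C) is not added.
PREDICT(C → F num C) = { 'num' }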